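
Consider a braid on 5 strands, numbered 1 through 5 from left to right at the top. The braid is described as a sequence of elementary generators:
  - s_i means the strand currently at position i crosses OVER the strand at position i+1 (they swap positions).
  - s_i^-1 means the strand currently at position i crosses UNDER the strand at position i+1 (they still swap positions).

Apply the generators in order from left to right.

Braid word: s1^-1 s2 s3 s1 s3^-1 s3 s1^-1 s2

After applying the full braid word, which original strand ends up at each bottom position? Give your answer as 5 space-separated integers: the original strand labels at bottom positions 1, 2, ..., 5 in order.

Answer: 2 4 3 1 5

Derivation:
Gen 1 (s1^-1): strand 1 crosses under strand 2. Perm now: [2 1 3 4 5]
Gen 2 (s2): strand 1 crosses over strand 3. Perm now: [2 3 1 4 5]
Gen 3 (s3): strand 1 crosses over strand 4. Perm now: [2 3 4 1 5]
Gen 4 (s1): strand 2 crosses over strand 3. Perm now: [3 2 4 1 5]
Gen 5 (s3^-1): strand 4 crosses under strand 1. Perm now: [3 2 1 4 5]
Gen 6 (s3): strand 1 crosses over strand 4. Perm now: [3 2 4 1 5]
Gen 7 (s1^-1): strand 3 crosses under strand 2. Perm now: [2 3 4 1 5]
Gen 8 (s2): strand 3 crosses over strand 4. Perm now: [2 4 3 1 5]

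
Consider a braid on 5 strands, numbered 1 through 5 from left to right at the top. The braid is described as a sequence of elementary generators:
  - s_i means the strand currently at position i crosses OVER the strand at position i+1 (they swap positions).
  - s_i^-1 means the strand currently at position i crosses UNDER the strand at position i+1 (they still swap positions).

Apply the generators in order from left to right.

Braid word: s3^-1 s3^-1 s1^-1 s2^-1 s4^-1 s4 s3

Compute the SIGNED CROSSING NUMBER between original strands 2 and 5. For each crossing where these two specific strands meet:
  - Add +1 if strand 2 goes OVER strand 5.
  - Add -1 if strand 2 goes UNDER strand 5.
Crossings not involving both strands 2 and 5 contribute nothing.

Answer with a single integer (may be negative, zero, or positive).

Gen 1: crossing 3x4. Both 2&5? no. Sum: 0
Gen 2: crossing 4x3. Both 2&5? no. Sum: 0
Gen 3: crossing 1x2. Both 2&5? no. Sum: 0
Gen 4: crossing 1x3. Both 2&5? no. Sum: 0
Gen 5: crossing 4x5. Both 2&5? no. Sum: 0
Gen 6: crossing 5x4. Both 2&5? no. Sum: 0
Gen 7: crossing 1x4. Both 2&5? no. Sum: 0

Answer: 0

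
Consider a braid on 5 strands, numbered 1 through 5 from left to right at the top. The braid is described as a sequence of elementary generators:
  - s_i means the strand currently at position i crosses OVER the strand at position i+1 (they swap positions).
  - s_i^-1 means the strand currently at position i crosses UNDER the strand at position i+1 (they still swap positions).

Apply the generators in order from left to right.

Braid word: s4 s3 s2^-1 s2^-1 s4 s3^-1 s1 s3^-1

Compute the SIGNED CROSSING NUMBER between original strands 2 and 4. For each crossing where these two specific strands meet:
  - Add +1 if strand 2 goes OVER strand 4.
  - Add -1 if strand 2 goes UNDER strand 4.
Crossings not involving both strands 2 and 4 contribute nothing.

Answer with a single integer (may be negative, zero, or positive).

Answer: 0

Derivation:
Gen 1: crossing 4x5. Both 2&4? no. Sum: 0
Gen 2: crossing 3x5. Both 2&4? no. Sum: 0
Gen 3: crossing 2x5. Both 2&4? no. Sum: 0
Gen 4: crossing 5x2. Both 2&4? no. Sum: 0
Gen 5: crossing 3x4. Both 2&4? no. Sum: 0
Gen 6: crossing 5x4. Both 2&4? no. Sum: 0
Gen 7: crossing 1x2. Both 2&4? no. Sum: 0
Gen 8: crossing 4x5. Both 2&4? no. Sum: 0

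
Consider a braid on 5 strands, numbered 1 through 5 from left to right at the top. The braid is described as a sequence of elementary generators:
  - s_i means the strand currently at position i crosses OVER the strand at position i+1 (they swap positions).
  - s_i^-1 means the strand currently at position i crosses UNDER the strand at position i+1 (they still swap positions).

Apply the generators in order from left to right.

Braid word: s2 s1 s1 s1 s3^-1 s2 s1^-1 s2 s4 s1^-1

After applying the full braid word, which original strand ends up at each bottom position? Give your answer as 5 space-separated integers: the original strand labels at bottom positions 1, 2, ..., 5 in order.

Gen 1 (s2): strand 2 crosses over strand 3. Perm now: [1 3 2 4 5]
Gen 2 (s1): strand 1 crosses over strand 3. Perm now: [3 1 2 4 5]
Gen 3 (s1): strand 3 crosses over strand 1. Perm now: [1 3 2 4 5]
Gen 4 (s1): strand 1 crosses over strand 3. Perm now: [3 1 2 4 5]
Gen 5 (s3^-1): strand 2 crosses under strand 4. Perm now: [3 1 4 2 5]
Gen 6 (s2): strand 1 crosses over strand 4. Perm now: [3 4 1 2 5]
Gen 7 (s1^-1): strand 3 crosses under strand 4. Perm now: [4 3 1 2 5]
Gen 8 (s2): strand 3 crosses over strand 1. Perm now: [4 1 3 2 5]
Gen 9 (s4): strand 2 crosses over strand 5. Perm now: [4 1 3 5 2]
Gen 10 (s1^-1): strand 4 crosses under strand 1. Perm now: [1 4 3 5 2]

Answer: 1 4 3 5 2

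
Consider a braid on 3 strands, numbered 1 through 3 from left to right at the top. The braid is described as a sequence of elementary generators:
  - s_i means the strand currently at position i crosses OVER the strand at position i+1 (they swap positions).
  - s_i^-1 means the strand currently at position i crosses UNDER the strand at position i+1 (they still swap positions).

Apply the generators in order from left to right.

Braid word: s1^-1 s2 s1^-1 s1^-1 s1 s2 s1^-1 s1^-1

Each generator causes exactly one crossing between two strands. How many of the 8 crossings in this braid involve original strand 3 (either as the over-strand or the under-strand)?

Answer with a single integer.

Answer: 6

Derivation:
Gen 1: crossing 1x2. Involves strand 3? no. Count so far: 0
Gen 2: crossing 1x3. Involves strand 3? yes. Count so far: 1
Gen 3: crossing 2x3. Involves strand 3? yes. Count so far: 2
Gen 4: crossing 3x2. Involves strand 3? yes. Count so far: 3
Gen 5: crossing 2x3. Involves strand 3? yes. Count so far: 4
Gen 6: crossing 2x1. Involves strand 3? no. Count so far: 4
Gen 7: crossing 3x1. Involves strand 3? yes. Count so far: 5
Gen 8: crossing 1x3. Involves strand 3? yes. Count so far: 6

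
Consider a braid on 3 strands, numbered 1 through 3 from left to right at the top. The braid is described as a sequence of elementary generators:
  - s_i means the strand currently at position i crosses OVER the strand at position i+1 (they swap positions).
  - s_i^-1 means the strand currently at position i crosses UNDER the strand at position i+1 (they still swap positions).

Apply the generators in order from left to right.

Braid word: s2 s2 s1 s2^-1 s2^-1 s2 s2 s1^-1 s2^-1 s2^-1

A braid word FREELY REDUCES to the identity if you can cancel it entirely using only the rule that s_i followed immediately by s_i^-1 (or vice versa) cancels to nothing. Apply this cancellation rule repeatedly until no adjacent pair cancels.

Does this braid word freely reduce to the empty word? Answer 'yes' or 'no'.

Gen 1 (s2): push. Stack: [s2]
Gen 2 (s2): push. Stack: [s2 s2]
Gen 3 (s1): push. Stack: [s2 s2 s1]
Gen 4 (s2^-1): push. Stack: [s2 s2 s1 s2^-1]
Gen 5 (s2^-1): push. Stack: [s2 s2 s1 s2^-1 s2^-1]
Gen 6 (s2): cancels prior s2^-1. Stack: [s2 s2 s1 s2^-1]
Gen 7 (s2): cancels prior s2^-1. Stack: [s2 s2 s1]
Gen 8 (s1^-1): cancels prior s1. Stack: [s2 s2]
Gen 9 (s2^-1): cancels prior s2. Stack: [s2]
Gen 10 (s2^-1): cancels prior s2. Stack: []
Reduced word: (empty)

Answer: yes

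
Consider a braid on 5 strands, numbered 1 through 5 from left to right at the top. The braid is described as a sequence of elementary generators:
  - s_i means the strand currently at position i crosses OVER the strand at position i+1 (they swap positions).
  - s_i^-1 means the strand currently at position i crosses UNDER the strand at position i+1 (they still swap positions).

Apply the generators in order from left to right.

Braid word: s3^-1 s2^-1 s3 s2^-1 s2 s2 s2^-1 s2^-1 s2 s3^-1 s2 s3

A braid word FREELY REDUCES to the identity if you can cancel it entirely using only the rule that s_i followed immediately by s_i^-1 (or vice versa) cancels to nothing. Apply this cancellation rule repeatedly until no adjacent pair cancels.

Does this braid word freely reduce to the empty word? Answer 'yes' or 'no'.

Answer: yes

Derivation:
Gen 1 (s3^-1): push. Stack: [s3^-1]
Gen 2 (s2^-1): push. Stack: [s3^-1 s2^-1]
Gen 3 (s3): push. Stack: [s3^-1 s2^-1 s3]
Gen 4 (s2^-1): push. Stack: [s3^-1 s2^-1 s3 s2^-1]
Gen 5 (s2): cancels prior s2^-1. Stack: [s3^-1 s2^-1 s3]
Gen 6 (s2): push. Stack: [s3^-1 s2^-1 s3 s2]
Gen 7 (s2^-1): cancels prior s2. Stack: [s3^-1 s2^-1 s3]
Gen 8 (s2^-1): push. Stack: [s3^-1 s2^-1 s3 s2^-1]
Gen 9 (s2): cancels prior s2^-1. Stack: [s3^-1 s2^-1 s3]
Gen 10 (s3^-1): cancels prior s3. Stack: [s3^-1 s2^-1]
Gen 11 (s2): cancels prior s2^-1. Stack: [s3^-1]
Gen 12 (s3): cancels prior s3^-1. Stack: []
Reduced word: (empty)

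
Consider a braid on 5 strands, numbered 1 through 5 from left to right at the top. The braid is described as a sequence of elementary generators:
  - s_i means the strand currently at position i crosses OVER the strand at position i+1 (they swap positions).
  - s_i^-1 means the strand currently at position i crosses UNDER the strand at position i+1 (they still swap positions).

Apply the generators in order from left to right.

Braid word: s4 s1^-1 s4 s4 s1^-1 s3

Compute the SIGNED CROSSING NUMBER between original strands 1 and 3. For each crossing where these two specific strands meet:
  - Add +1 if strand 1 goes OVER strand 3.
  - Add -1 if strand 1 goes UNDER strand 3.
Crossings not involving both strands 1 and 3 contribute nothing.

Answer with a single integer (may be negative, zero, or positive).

Answer: 0

Derivation:
Gen 1: crossing 4x5. Both 1&3? no. Sum: 0
Gen 2: crossing 1x2. Both 1&3? no. Sum: 0
Gen 3: crossing 5x4. Both 1&3? no. Sum: 0
Gen 4: crossing 4x5. Both 1&3? no. Sum: 0
Gen 5: crossing 2x1. Both 1&3? no. Sum: 0
Gen 6: crossing 3x5. Both 1&3? no. Sum: 0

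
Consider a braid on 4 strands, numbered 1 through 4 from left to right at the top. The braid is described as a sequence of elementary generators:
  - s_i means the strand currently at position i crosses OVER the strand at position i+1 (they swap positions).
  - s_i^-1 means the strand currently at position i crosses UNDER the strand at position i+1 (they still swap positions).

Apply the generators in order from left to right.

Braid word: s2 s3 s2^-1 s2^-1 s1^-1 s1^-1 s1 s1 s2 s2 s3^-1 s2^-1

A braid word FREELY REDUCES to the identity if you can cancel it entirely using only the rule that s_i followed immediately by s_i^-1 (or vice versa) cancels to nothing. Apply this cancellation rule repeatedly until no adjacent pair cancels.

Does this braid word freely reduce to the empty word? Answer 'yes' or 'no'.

Answer: yes

Derivation:
Gen 1 (s2): push. Stack: [s2]
Gen 2 (s3): push. Stack: [s2 s3]
Gen 3 (s2^-1): push. Stack: [s2 s3 s2^-1]
Gen 4 (s2^-1): push. Stack: [s2 s3 s2^-1 s2^-1]
Gen 5 (s1^-1): push. Stack: [s2 s3 s2^-1 s2^-1 s1^-1]
Gen 6 (s1^-1): push. Stack: [s2 s3 s2^-1 s2^-1 s1^-1 s1^-1]
Gen 7 (s1): cancels prior s1^-1. Stack: [s2 s3 s2^-1 s2^-1 s1^-1]
Gen 8 (s1): cancels prior s1^-1. Stack: [s2 s3 s2^-1 s2^-1]
Gen 9 (s2): cancels prior s2^-1. Stack: [s2 s3 s2^-1]
Gen 10 (s2): cancels prior s2^-1. Stack: [s2 s3]
Gen 11 (s3^-1): cancels prior s3. Stack: [s2]
Gen 12 (s2^-1): cancels prior s2. Stack: []
Reduced word: (empty)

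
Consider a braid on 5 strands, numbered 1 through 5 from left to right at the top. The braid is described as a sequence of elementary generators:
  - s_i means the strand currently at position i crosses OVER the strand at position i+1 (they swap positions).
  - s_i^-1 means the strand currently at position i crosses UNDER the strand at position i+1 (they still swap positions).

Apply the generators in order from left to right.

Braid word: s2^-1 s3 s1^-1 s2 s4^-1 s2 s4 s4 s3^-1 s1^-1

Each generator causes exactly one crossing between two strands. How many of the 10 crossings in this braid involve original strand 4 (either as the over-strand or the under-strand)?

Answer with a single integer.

Gen 1: crossing 2x3. Involves strand 4? no. Count so far: 0
Gen 2: crossing 2x4. Involves strand 4? yes. Count so far: 1
Gen 3: crossing 1x3. Involves strand 4? no. Count so far: 1
Gen 4: crossing 1x4. Involves strand 4? yes. Count so far: 2
Gen 5: crossing 2x5. Involves strand 4? no. Count so far: 2
Gen 6: crossing 4x1. Involves strand 4? yes. Count so far: 3
Gen 7: crossing 5x2. Involves strand 4? no. Count so far: 3
Gen 8: crossing 2x5. Involves strand 4? no. Count so far: 3
Gen 9: crossing 4x5. Involves strand 4? yes. Count so far: 4
Gen 10: crossing 3x1. Involves strand 4? no. Count so far: 4

Answer: 4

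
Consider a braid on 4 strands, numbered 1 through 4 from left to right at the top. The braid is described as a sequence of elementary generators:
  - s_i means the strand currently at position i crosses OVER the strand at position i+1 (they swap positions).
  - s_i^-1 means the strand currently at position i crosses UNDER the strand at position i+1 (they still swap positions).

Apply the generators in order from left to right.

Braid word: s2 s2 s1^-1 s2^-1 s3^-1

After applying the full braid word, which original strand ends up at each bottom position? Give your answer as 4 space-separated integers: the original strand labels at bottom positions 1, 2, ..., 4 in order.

Answer: 2 3 4 1

Derivation:
Gen 1 (s2): strand 2 crosses over strand 3. Perm now: [1 3 2 4]
Gen 2 (s2): strand 3 crosses over strand 2. Perm now: [1 2 3 4]
Gen 3 (s1^-1): strand 1 crosses under strand 2. Perm now: [2 1 3 4]
Gen 4 (s2^-1): strand 1 crosses under strand 3. Perm now: [2 3 1 4]
Gen 5 (s3^-1): strand 1 crosses under strand 4. Perm now: [2 3 4 1]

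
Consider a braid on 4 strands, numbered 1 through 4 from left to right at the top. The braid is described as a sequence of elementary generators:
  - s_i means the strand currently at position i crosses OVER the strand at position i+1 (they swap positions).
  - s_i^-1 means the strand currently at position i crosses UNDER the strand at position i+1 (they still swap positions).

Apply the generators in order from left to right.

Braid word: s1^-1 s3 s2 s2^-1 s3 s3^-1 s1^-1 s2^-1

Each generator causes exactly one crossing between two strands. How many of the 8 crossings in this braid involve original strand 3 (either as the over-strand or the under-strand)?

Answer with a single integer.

Answer: 3

Derivation:
Gen 1: crossing 1x2. Involves strand 3? no. Count so far: 0
Gen 2: crossing 3x4. Involves strand 3? yes. Count so far: 1
Gen 3: crossing 1x4. Involves strand 3? no. Count so far: 1
Gen 4: crossing 4x1. Involves strand 3? no. Count so far: 1
Gen 5: crossing 4x3. Involves strand 3? yes. Count so far: 2
Gen 6: crossing 3x4. Involves strand 3? yes. Count so far: 3
Gen 7: crossing 2x1. Involves strand 3? no. Count so far: 3
Gen 8: crossing 2x4. Involves strand 3? no. Count so far: 3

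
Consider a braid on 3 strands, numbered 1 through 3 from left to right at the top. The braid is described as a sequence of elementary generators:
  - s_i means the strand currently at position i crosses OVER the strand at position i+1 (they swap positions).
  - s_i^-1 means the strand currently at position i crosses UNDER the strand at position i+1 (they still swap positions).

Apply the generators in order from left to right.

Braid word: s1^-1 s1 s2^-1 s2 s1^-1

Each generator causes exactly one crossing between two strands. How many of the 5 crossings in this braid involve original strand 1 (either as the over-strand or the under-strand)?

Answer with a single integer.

Gen 1: crossing 1x2. Involves strand 1? yes. Count so far: 1
Gen 2: crossing 2x1. Involves strand 1? yes. Count so far: 2
Gen 3: crossing 2x3. Involves strand 1? no. Count so far: 2
Gen 4: crossing 3x2. Involves strand 1? no. Count so far: 2
Gen 5: crossing 1x2. Involves strand 1? yes. Count so far: 3

Answer: 3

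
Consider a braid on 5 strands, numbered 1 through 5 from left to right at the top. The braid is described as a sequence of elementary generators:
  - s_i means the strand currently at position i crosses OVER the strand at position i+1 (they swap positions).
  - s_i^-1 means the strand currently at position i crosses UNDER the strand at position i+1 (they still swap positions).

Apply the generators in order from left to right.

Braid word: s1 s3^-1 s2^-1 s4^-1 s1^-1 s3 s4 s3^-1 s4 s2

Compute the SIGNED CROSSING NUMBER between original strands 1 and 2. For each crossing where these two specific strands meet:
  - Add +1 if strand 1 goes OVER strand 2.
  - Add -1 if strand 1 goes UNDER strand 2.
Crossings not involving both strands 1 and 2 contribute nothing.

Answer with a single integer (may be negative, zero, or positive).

Answer: 1

Derivation:
Gen 1: 1 over 2. Both 1&2? yes. Contrib: +1. Sum: 1
Gen 2: crossing 3x4. Both 1&2? no. Sum: 1
Gen 3: crossing 1x4. Both 1&2? no. Sum: 1
Gen 4: crossing 3x5. Both 1&2? no. Sum: 1
Gen 5: crossing 2x4. Both 1&2? no. Sum: 1
Gen 6: crossing 1x5. Both 1&2? no. Sum: 1
Gen 7: crossing 1x3. Both 1&2? no. Sum: 1
Gen 8: crossing 5x3. Both 1&2? no. Sum: 1
Gen 9: crossing 5x1. Both 1&2? no. Sum: 1
Gen 10: crossing 2x3. Both 1&2? no. Sum: 1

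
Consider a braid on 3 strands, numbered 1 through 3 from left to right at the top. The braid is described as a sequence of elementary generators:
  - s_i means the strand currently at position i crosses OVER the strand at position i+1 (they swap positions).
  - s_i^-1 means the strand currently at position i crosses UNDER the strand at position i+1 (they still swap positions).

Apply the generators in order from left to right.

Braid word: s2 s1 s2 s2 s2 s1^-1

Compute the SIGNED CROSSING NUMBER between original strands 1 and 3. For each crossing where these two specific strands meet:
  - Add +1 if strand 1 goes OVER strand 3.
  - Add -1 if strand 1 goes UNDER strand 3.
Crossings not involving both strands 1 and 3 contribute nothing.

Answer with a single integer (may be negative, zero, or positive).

Answer: 1

Derivation:
Gen 1: crossing 2x3. Both 1&3? no. Sum: 0
Gen 2: 1 over 3. Both 1&3? yes. Contrib: +1. Sum: 1
Gen 3: crossing 1x2. Both 1&3? no. Sum: 1
Gen 4: crossing 2x1. Both 1&3? no. Sum: 1
Gen 5: crossing 1x2. Both 1&3? no. Sum: 1
Gen 6: crossing 3x2. Both 1&3? no. Sum: 1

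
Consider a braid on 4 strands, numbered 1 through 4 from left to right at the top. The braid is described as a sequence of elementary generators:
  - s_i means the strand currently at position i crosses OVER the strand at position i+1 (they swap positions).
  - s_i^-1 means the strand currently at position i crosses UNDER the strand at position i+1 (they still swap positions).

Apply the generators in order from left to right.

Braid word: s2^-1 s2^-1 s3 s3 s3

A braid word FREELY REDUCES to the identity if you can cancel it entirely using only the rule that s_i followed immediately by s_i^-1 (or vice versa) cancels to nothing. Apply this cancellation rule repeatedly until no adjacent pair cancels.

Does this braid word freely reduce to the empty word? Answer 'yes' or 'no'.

Gen 1 (s2^-1): push. Stack: [s2^-1]
Gen 2 (s2^-1): push. Stack: [s2^-1 s2^-1]
Gen 3 (s3): push. Stack: [s2^-1 s2^-1 s3]
Gen 4 (s3): push. Stack: [s2^-1 s2^-1 s3 s3]
Gen 5 (s3): push. Stack: [s2^-1 s2^-1 s3 s3 s3]
Reduced word: s2^-1 s2^-1 s3 s3 s3

Answer: no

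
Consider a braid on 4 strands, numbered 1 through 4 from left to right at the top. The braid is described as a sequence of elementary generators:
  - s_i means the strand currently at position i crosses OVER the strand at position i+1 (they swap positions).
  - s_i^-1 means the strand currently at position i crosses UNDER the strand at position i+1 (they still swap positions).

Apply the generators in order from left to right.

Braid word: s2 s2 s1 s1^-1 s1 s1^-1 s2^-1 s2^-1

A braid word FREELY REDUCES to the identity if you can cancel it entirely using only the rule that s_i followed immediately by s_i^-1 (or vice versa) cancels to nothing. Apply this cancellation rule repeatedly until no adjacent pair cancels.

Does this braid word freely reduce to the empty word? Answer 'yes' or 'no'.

Gen 1 (s2): push. Stack: [s2]
Gen 2 (s2): push. Stack: [s2 s2]
Gen 3 (s1): push. Stack: [s2 s2 s1]
Gen 4 (s1^-1): cancels prior s1. Stack: [s2 s2]
Gen 5 (s1): push. Stack: [s2 s2 s1]
Gen 6 (s1^-1): cancels prior s1. Stack: [s2 s2]
Gen 7 (s2^-1): cancels prior s2. Stack: [s2]
Gen 8 (s2^-1): cancels prior s2. Stack: []
Reduced word: (empty)

Answer: yes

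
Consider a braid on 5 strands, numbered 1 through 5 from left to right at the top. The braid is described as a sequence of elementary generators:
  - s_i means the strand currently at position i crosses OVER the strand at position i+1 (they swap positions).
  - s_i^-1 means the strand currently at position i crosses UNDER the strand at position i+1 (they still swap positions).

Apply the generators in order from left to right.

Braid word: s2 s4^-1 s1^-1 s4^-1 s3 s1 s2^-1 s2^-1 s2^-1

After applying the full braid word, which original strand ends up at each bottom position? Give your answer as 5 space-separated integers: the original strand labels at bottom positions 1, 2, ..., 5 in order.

Gen 1 (s2): strand 2 crosses over strand 3. Perm now: [1 3 2 4 5]
Gen 2 (s4^-1): strand 4 crosses under strand 5. Perm now: [1 3 2 5 4]
Gen 3 (s1^-1): strand 1 crosses under strand 3. Perm now: [3 1 2 5 4]
Gen 4 (s4^-1): strand 5 crosses under strand 4. Perm now: [3 1 2 4 5]
Gen 5 (s3): strand 2 crosses over strand 4. Perm now: [3 1 4 2 5]
Gen 6 (s1): strand 3 crosses over strand 1. Perm now: [1 3 4 2 5]
Gen 7 (s2^-1): strand 3 crosses under strand 4. Perm now: [1 4 3 2 5]
Gen 8 (s2^-1): strand 4 crosses under strand 3. Perm now: [1 3 4 2 5]
Gen 9 (s2^-1): strand 3 crosses under strand 4. Perm now: [1 4 3 2 5]

Answer: 1 4 3 2 5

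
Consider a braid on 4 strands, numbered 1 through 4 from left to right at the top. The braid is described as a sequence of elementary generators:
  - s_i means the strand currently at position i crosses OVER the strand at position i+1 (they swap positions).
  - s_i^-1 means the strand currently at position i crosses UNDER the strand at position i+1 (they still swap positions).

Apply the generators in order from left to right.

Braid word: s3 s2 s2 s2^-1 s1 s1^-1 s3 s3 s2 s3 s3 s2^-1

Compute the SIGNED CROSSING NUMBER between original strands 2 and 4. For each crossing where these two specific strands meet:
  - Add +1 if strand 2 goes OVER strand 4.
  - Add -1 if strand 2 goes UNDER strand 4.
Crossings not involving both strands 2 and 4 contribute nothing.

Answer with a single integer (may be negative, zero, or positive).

Gen 1: crossing 3x4. Both 2&4? no. Sum: 0
Gen 2: 2 over 4. Both 2&4? yes. Contrib: +1. Sum: 1
Gen 3: 4 over 2. Both 2&4? yes. Contrib: -1. Sum: 0
Gen 4: 2 under 4. Both 2&4? yes. Contrib: -1. Sum: -1
Gen 5: crossing 1x4. Both 2&4? no. Sum: -1
Gen 6: crossing 4x1. Both 2&4? no. Sum: -1
Gen 7: crossing 2x3. Both 2&4? no. Sum: -1
Gen 8: crossing 3x2. Both 2&4? no. Sum: -1
Gen 9: 4 over 2. Both 2&4? yes. Contrib: -1. Sum: -2
Gen 10: crossing 4x3. Both 2&4? no. Sum: -2
Gen 11: crossing 3x4. Both 2&4? no. Sum: -2
Gen 12: 2 under 4. Both 2&4? yes. Contrib: -1. Sum: -3

Answer: -3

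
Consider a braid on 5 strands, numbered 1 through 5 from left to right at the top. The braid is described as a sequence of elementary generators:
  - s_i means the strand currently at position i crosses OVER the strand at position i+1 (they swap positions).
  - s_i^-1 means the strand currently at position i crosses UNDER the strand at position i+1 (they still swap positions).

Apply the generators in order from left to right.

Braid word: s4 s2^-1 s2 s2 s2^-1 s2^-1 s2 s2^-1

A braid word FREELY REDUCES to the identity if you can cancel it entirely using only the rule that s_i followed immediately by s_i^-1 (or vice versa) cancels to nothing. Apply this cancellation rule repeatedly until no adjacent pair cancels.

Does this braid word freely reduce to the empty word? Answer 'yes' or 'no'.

Answer: no

Derivation:
Gen 1 (s4): push. Stack: [s4]
Gen 2 (s2^-1): push. Stack: [s4 s2^-1]
Gen 3 (s2): cancels prior s2^-1. Stack: [s4]
Gen 4 (s2): push. Stack: [s4 s2]
Gen 5 (s2^-1): cancels prior s2. Stack: [s4]
Gen 6 (s2^-1): push. Stack: [s4 s2^-1]
Gen 7 (s2): cancels prior s2^-1. Stack: [s4]
Gen 8 (s2^-1): push. Stack: [s4 s2^-1]
Reduced word: s4 s2^-1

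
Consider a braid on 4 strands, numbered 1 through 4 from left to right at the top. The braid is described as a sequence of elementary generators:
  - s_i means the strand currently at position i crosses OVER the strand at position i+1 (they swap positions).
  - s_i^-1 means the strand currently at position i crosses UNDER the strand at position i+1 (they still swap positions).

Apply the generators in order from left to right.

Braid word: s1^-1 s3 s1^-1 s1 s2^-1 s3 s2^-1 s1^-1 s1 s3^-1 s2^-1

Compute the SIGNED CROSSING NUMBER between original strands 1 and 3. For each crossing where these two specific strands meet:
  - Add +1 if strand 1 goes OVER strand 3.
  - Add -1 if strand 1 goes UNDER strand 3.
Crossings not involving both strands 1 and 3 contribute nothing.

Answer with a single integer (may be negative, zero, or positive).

Gen 1: crossing 1x2. Both 1&3? no. Sum: 0
Gen 2: crossing 3x4. Both 1&3? no. Sum: 0
Gen 3: crossing 2x1. Both 1&3? no. Sum: 0
Gen 4: crossing 1x2. Both 1&3? no. Sum: 0
Gen 5: crossing 1x4. Both 1&3? no. Sum: 0
Gen 6: 1 over 3. Both 1&3? yes. Contrib: +1. Sum: 1
Gen 7: crossing 4x3. Both 1&3? no. Sum: 1
Gen 8: crossing 2x3. Both 1&3? no. Sum: 1
Gen 9: crossing 3x2. Both 1&3? no. Sum: 1
Gen 10: crossing 4x1. Both 1&3? no. Sum: 1
Gen 11: 3 under 1. Both 1&3? yes. Contrib: +1. Sum: 2

Answer: 2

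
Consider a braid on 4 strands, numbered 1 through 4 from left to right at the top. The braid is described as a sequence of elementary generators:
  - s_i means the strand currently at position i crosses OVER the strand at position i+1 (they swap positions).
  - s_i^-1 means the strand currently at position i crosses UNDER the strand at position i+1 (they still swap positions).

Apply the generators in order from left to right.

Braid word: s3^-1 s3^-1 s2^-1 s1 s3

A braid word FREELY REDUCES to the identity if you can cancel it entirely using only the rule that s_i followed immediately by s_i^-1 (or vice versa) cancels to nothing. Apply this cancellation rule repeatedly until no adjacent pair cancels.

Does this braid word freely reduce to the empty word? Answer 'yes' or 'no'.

Gen 1 (s3^-1): push. Stack: [s3^-1]
Gen 2 (s3^-1): push. Stack: [s3^-1 s3^-1]
Gen 3 (s2^-1): push. Stack: [s3^-1 s3^-1 s2^-1]
Gen 4 (s1): push. Stack: [s3^-1 s3^-1 s2^-1 s1]
Gen 5 (s3): push. Stack: [s3^-1 s3^-1 s2^-1 s1 s3]
Reduced word: s3^-1 s3^-1 s2^-1 s1 s3

Answer: no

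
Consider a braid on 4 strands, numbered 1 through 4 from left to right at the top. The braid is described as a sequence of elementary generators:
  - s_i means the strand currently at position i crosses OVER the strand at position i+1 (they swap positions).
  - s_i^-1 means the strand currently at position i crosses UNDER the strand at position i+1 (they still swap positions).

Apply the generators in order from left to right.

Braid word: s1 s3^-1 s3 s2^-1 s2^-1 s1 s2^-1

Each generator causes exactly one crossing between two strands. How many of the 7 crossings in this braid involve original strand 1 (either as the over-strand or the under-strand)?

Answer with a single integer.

Gen 1: crossing 1x2. Involves strand 1? yes. Count so far: 1
Gen 2: crossing 3x4. Involves strand 1? no. Count so far: 1
Gen 3: crossing 4x3. Involves strand 1? no. Count so far: 1
Gen 4: crossing 1x3. Involves strand 1? yes. Count so far: 2
Gen 5: crossing 3x1. Involves strand 1? yes. Count so far: 3
Gen 6: crossing 2x1. Involves strand 1? yes. Count so far: 4
Gen 7: crossing 2x3. Involves strand 1? no. Count so far: 4

Answer: 4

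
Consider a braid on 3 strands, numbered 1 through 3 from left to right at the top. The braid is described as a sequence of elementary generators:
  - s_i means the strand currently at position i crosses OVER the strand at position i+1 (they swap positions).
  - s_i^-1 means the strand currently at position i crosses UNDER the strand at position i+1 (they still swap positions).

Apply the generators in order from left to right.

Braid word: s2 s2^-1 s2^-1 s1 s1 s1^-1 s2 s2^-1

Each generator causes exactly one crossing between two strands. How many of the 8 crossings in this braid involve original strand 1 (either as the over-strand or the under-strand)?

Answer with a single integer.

Answer: 5

Derivation:
Gen 1: crossing 2x3. Involves strand 1? no. Count so far: 0
Gen 2: crossing 3x2. Involves strand 1? no. Count so far: 0
Gen 3: crossing 2x3. Involves strand 1? no. Count so far: 0
Gen 4: crossing 1x3. Involves strand 1? yes. Count so far: 1
Gen 5: crossing 3x1. Involves strand 1? yes. Count so far: 2
Gen 6: crossing 1x3. Involves strand 1? yes. Count so far: 3
Gen 7: crossing 1x2. Involves strand 1? yes. Count so far: 4
Gen 8: crossing 2x1. Involves strand 1? yes. Count so far: 5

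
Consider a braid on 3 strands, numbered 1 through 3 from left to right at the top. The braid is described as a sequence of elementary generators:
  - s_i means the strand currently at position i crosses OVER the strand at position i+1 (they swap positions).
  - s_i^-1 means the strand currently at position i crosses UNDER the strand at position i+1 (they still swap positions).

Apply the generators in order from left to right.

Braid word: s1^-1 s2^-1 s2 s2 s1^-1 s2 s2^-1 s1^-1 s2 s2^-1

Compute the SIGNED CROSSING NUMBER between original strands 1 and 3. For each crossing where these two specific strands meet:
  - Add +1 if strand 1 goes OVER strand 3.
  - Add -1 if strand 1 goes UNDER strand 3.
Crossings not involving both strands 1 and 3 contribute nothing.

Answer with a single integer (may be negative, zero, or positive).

Answer: -3

Derivation:
Gen 1: crossing 1x2. Both 1&3? no. Sum: 0
Gen 2: 1 under 3. Both 1&3? yes. Contrib: -1. Sum: -1
Gen 3: 3 over 1. Both 1&3? yes. Contrib: -1. Sum: -2
Gen 4: 1 over 3. Both 1&3? yes. Contrib: +1. Sum: -1
Gen 5: crossing 2x3. Both 1&3? no. Sum: -1
Gen 6: crossing 2x1. Both 1&3? no. Sum: -1
Gen 7: crossing 1x2. Both 1&3? no. Sum: -1
Gen 8: crossing 3x2. Both 1&3? no. Sum: -1
Gen 9: 3 over 1. Both 1&3? yes. Contrib: -1. Sum: -2
Gen 10: 1 under 3. Both 1&3? yes. Contrib: -1. Sum: -3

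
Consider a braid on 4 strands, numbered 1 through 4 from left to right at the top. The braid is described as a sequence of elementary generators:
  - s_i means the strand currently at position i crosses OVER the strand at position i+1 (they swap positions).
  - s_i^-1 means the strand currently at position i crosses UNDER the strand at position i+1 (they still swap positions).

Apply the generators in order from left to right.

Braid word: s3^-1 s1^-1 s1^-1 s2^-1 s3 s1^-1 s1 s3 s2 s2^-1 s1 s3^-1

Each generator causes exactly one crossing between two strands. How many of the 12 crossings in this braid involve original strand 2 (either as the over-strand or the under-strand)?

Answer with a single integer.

Gen 1: crossing 3x4. Involves strand 2? no. Count so far: 0
Gen 2: crossing 1x2. Involves strand 2? yes. Count so far: 1
Gen 3: crossing 2x1. Involves strand 2? yes. Count so far: 2
Gen 4: crossing 2x4. Involves strand 2? yes. Count so far: 3
Gen 5: crossing 2x3. Involves strand 2? yes. Count so far: 4
Gen 6: crossing 1x4. Involves strand 2? no. Count so far: 4
Gen 7: crossing 4x1. Involves strand 2? no. Count so far: 4
Gen 8: crossing 3x2. Involves strand 2? yes. Count so far: 5
Gen 9: crossing 4x2. Involves strand 2? yes. Count so far: 6
Gen 10: crossing 2x4. Involves strand 2? yes. Count so far: 7
Gen 11: crossing 1x4. Involves strand 2? no. Count so far: 7
Gen 12: crossing 2x3. Involves strand 2? yes. Count so far: 8

Answer: 8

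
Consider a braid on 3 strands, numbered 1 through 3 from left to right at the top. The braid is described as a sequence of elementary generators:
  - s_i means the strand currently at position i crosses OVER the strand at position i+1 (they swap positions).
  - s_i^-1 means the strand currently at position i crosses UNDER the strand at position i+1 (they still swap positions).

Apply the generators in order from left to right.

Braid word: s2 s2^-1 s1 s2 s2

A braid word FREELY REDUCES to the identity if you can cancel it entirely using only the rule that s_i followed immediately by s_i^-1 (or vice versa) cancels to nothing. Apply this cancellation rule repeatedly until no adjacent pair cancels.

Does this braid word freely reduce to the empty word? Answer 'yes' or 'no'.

Gen 1 (s2): push. Stack: [s2]
Gen 2 (s2^-1): cancels prior s2. Stack: []
Gen 3 (s1): push. Stack: [s1]
Gen 4 (s2): push. Stack: [s1 s2]
Gen 5 (s2): push. Stack: [s1 s2 s2]
Reduced word: s1 s2 s2

Answer: no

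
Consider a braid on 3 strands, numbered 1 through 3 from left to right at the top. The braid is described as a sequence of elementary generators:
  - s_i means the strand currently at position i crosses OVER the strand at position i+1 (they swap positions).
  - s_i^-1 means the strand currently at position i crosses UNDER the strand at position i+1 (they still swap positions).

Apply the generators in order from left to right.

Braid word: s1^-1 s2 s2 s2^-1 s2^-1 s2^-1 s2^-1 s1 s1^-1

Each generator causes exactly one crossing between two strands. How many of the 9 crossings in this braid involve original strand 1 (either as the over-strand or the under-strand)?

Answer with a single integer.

Answer: 9

Derivation:
Gen 1: crossing 1x2. Involves strand 1? yes. Count so far: 1
Gen 2: crossing 1x3. Involves strand 1? yes. Count so far: 2
Gen 3: crossing 3x1. Involves strand 1? yes. Count so far: 3
Gen 4: crossing 1x3. Involves strand 1? yes. Count so far: 4
Gen 5: crossing 3x1. Involves strand 1? yes. Count so far: 5
Gen 6: crossing 1x3. Involves strand 1? yes. Count so far: 6
Gen 7: crossing 3x1. Involves strand 1? yes. Count so far: 7
Gen 8: crossing 2x1. Involves strand 1? yes. Count so far: 8
Gen 9: crossing 1x2. Involves strand 1? yes. Count so far: 9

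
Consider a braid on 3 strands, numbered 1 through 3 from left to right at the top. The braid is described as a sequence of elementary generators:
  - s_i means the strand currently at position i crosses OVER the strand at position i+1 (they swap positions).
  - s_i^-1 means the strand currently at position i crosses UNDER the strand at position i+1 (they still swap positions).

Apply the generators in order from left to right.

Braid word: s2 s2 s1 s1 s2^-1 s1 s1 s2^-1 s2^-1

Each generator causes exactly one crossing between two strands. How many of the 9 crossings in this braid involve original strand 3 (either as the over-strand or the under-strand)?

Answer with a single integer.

Gen 1: crossing 2x3. Involves strand 3? yes. Count so far: 1
Gen 2: crossing 3x2. Involves strand 3? yes. Count so far: 2
Gen 3: crossing 1x2. Involves strand 3? no. Count so far: 2
Gen 4: crossing 2x1. Involves strand 3? no. Count so far: 2
Gen 5: crossing 2x3. Involves strand 3? yes. Count so far: 3
Gen 6: crossing 1x3. Involves strand 3? yes. Count so far: 4
Gen 7: crossing 3x1. Involves strand 3? yes. Count so far: 5
Gen 8: crossing 3x2. Involves strand 3? yes. Count so far: 6
Gen 9: crossing 2x3. Involves strand 3? yes. Count so far: 7

Answer: 7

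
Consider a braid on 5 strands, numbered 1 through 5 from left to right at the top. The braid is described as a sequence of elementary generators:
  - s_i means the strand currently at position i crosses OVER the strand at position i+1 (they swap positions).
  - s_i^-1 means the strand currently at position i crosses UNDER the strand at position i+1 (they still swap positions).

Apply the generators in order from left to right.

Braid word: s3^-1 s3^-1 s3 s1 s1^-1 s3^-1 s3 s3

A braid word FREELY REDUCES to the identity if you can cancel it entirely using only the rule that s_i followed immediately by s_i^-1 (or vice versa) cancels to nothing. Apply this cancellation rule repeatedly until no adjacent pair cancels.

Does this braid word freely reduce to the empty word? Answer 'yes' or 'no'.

Gen 1 (s3^-1): push. Stack: [s3^-1]
Gen 2 (s3^-1): push. Stack: [s3^-1 s3^-1]
Gen 3 (s3): cancels prior s3^-1. Stack: [s3^-1]
Gen 4 (s1): push. Stack: [s3^-1 s1]
Gen 5 (s1^-1): cancels prior s1. Stack: [s3^-1]
Gen 6 (s3^-1): push. Stack: [s3^-1 s3^-1]
Gen 7 (s3): cancels prior s3^-1. Stack: [s3^-1]
Gen 8 (s3): cancels prior s3^-1. Stack: []
Reduced word: (empty)

Answer: yes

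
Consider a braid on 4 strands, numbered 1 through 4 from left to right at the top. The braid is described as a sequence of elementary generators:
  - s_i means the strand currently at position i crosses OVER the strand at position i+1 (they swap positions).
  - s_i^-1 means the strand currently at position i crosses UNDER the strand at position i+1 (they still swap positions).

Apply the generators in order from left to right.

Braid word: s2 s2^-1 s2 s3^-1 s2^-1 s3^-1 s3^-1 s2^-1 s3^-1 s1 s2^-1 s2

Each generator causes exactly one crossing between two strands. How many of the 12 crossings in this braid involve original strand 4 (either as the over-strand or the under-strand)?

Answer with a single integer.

Answer: 4

Derivation:
Gen 1: crossing 2x3. Involves strand 4? no. Count so far: 0
Gen 2: crossing 3x2. Involves strand 4? no. Count so far: 0
Gen 3: crossing 2x3. Involves strand 4? no. Count so far: 0
Gen 4: crossing 2x4. Involves strand 4? yes. Count so far: 1
Gen 5: crossing 3x4. Involves strand 4? yes. Count so far: 2
Gen 6: crossing 3x2. Involves strand 4? no. Count so far: 2
Gen 7: crossing 2x3. Involves strand 4? no. Count so far: 2
Gen 8: crossing 4x3. Involves strand 4? yes. Count so far: 3
Gen 9: crossing 4x2. Involves strand 4? yes. Count so far: 4
Gen 10: crossing 1x3. Involves strand 4? no. Count so far: 4
Gen 11: crossing 1x2. Involves strand 4? no. Count so far: 4
Gen 12: crossing 2x1. Involves strand 4? no. Count so far: 4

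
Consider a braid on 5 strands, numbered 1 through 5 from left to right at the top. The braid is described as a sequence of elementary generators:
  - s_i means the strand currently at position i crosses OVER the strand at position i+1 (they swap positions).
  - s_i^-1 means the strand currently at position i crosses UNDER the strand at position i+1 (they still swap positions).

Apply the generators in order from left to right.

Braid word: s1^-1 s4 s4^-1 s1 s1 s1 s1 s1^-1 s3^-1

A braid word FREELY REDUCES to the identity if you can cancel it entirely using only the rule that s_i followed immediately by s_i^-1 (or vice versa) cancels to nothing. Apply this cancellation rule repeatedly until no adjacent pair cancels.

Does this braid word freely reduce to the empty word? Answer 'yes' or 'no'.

Gen 1 (s1^-1): push. Stack: [s1^-1]
Gen 2 (s4): push. Stack: [s1^-1 s4]
Gen 3 (s4^-1): cancels prior s4. Stack: [s1^-1]
Gen 4 (s1): cancels prior s1^-1. Stack: []
Gen 5 (s1): push. Stack: [s1]
Gen 6 (s1): push. Stack: [s1 s1]
Gen 7 (s1): push. Stack: [s1 s1 s1]
Gen 8 (s1^-1): cancels prior s1. Stack: [s1 s1]
Gen 9 (s3^-1): push. Stack: [s1 s1 s3^-1]
Reduced word: s1 s1 s3^-1

Answer: no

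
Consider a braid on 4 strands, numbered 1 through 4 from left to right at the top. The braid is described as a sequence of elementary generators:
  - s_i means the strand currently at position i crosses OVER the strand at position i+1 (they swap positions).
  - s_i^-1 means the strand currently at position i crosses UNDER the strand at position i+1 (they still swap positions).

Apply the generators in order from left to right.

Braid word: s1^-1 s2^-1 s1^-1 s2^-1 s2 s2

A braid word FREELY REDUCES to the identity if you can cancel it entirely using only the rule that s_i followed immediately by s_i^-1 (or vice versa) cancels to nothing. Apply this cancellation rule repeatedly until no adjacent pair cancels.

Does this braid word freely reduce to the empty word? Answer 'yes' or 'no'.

Answer: no

Derivation:
Gen 1 (s1^-1): push. Stack: [s1^-1]
Gen 2 (s2^-1): push. Stack: [s1^-1 s2^-1]
Gen 3 (s1^-1): push. Stack: [s1^-1 s2^-1 s1^-1]
Gen 4 (s2^-1): push. Stack: [s1^-1 s2^-1 s1^-1 s2^-1]
Gen 5 (s2): cancels prior s2^-1. Stack: [s1^-1 s2^-1 s1^-1]
Gen 6 (s2): push. Stack: [s1^-1 s2^-1 s1^-1 s2]
Reduced word: s1^-1 s2^-1 s1^-1 s2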